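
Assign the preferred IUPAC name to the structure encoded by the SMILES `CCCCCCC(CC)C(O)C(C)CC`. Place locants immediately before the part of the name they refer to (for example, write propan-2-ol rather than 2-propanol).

5-ethyl-3-methylundecan-4-ol

The longest chain bearing the –OH group is 11 carbons long (undecane).
The principal characteristic group is an alcohol (–OH), named with the suffix -ol.
Number the chain so that numbering from this end puts the hydroxyl group at C-4 rather than C-8.
With this numbering: the hydroxyl at C-4; an ethyl group at C-5; a methyl group at C-3.
Substituent prefixes are cited in alphabetical order (multiplying prefixes like di-/tri- are ignored for ordering).
Putting it together: 5-ethyl-3-methylundecan-4-ol.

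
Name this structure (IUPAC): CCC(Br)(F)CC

The longest continuous carbon chain has 5 atoms, so the parent hydride is pentane.
Numbering from either end gives identical locants here.
This places a bromo group at C-3; a fluoro group at C-3.
Prefixes are listed alphabetically: bromo, fluoro.
Putting it together: 3-bromo-3-fluoropentane.

3-bromo-3-fluoropentane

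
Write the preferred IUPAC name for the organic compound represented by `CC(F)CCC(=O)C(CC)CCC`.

6-ethyl-2-fluorononan-5-one

The longest carbon chain that includes the carbonyl has 9 carbons, so the parent hydride is nonane.
A ketone (C=O on an internal carbon) is the principal characteristic group, giving the suffix -one.
Number the chain so that the substituent locant set {2,6} is lower than {4,8} at the first point of difference.
With this numbering: the carbonyl at C-5; an ethyl group at C-6; a fluoro group at C-2.
The substituents are ordered alphabetically, ignoring any di-/tri- multipliers.
The name is 6-ethyl-2-fluorononan-5-one.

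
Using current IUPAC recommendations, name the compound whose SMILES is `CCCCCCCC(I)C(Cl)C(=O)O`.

2-chloro-3-iododecanoic acid

The longest chain bearing the –COOH group is 10 carbons long (decane).
The principal characteristic group is a carboxylic acid (terminal –COOH), named with the suffix -oic acid.
Choose the numbering such that the carboxylic acid carbon is C-1 by definition.
That gives a chloro group at C-2; an iodo group at C-3.
Substituent prefixes are cited in alphabetical order (multiplying prefixes like di-/tri- are ignored for ordering).
Assembling the pieces gives 2-chloro-3-iododecanoic acid.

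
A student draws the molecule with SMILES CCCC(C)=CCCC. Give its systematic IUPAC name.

4-methyloct-4-ene

The longest chain bearing the multiple bond is 8 carbons long (octane).
There is one C=C double bond, indicated by the ending -ene.
Choose the numbering such that the substituent locant set {4} is lower than {5} at the first point of difference.
With this numbering: the double bond between C-4 and C-5; a methyl group at C-4.
The name is 4-methyloct-4-ene.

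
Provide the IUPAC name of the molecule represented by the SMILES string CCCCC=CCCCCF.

The longest chain bearing the multiple bond is 10 carbons long (decane).
The chain contains a C=C double bond, so the unsaturation ending is -ene.
Number the chain so that the substituent locant set {1} is lower than {10} at the first point of difference.
With this numbering: the double bond between C-5 and C-6; a fluoro group at C-1.
Assembling the pieces gives 1-fluorodec-5-ene.

1-fluorodec-5-ene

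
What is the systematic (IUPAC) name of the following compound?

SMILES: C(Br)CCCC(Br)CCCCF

The longest continuous carbon chain has 9 atoms, so the parent hydride is nonane.
The numbering direction is chosen so that the locant sets are identical either way, so the alphabetically earlier bromo substituent takes the lower locants ({1,5} rather than {5,9}, first differing at 1 vs 5).
This places bromo groups at C-1 and C-5; a fluoro group at C-9.
Substituent prefixes are cited in alphabetical order (multiplying prefixes like di-/tri- are ignored for ordering).
Assembling the pieces gives 1,5-dibromo-9-fluorononane.

1,5-dibromo-9-fluorononane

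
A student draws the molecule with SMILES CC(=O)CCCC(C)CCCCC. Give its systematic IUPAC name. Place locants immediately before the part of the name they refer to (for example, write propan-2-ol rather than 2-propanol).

Counting along the main chain through the carbonyl gives 11 carbons: the parent is undecane.
A ketone (C=O on an internal carbon) is the principal characteristic group, giving the suffix -one.
Number the chain so that numbering from this end puts the carbonyl group at C-2 rather than C-10.
This places the carbonyl at C-2; a methyl group at C-6.
Assembling the pieces gives 6-methylundecan-2-one.

6-methylundecan-2-one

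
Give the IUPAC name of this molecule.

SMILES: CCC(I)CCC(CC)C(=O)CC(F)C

5-ethyl-2-fluoro-8-iododecan-4-one

The longest chain bearing the carbonyl is 10 carbons long (decane).
A ketone (C=O on an internal carbon) is the principal characteristic group, giving the suffix -one.
Number the chain so that numbering from this end puts the carbonyl group at C-4 rather than C-7.
With this numbering: the carbonyl at C-4; an ethyl group at C-5; a fluoro group at C-2; an iodo group at C-8.
Substituent prefixes are cited in alphabetical order (multiplying prefixes like di-/tri- are ignored for ordering).
The name is 5-ethyl-2-fluoro-8-iododecan-4-one.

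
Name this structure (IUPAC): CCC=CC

pent-2-ene

The longest chain bearing the multiple bond is 5 carbons long (pentane).
A C=C double bond in the chain gives the infix -ene-.
Choose the numbering such that numbering from this end puts the double bond at C-2 rather than C-3.
This places the double bond between C-2 and C-3.
The name is pent-2-ene.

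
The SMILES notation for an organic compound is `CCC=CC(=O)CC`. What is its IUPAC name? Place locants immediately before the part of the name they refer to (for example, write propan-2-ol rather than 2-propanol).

hept-4-en-3-one

Counting along the main chain through the carbonyl and the multiple bond gives 7 carbons: the parent is heptane.
A ketone (C=O on an internal carbon) is the principal characteristic group, giving the suffix -one.
There is one C=C double bond, indicated by the ending -ene.
The numbering direction is chosen so that numbering from this end puts the carbonyl group at C-3 rather than C-5.
That gives the carbonyl at C-3; the double bond between C-4 and C-5.
The name is hept-4-en-3-one.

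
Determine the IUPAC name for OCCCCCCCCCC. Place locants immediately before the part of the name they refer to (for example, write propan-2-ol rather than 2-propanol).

decan-1-ol

The longest chain bearing the –OH group is 10 carbons long (decane).
The principal characteristic group is an alcohol (–OH), named with the suffix -ol.
The numbering direction is chosen so that numbering from this end puts the hydroxyl group at C-1 rather than C-10.
That gives the hydroxyl at C-1.
The name is decan-1-ol.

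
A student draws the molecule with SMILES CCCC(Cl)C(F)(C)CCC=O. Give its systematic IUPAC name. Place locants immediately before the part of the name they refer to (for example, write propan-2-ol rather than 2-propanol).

5-chloro-4-fluoro-4-methyloctanal

The longest chain bearing the –CHO group is 8 carbons long (octane).
An aldehyde (terminal –CHO) is the principal characteristic group, giving the suffix -al.
The numbering direction is chosen so that the aldehyde carbon is C-1 by definition.
With this numbering: a chloro group at C-5; a fluoro group at C-4; a methyl group at C-4.
Prefixes are listed alphabetically: chloro, fluoro, methyl.
Putting it together: 5-chloro-4-fluoro-4-methyloctanal.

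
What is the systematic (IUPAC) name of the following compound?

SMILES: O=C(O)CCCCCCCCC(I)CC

10-iodododecanoic acid

Counting along the main chain through the –COOH group gives 12 carbons: the parent is dodecane.
A carboxylic acid (terminal –COOH) is the principal characteristic group, giving the suffix -oic acid.
Number the chain so that the carboxylic acid carbon is C-1 by definition.
With this numbering: an iodo group at C-10.
Putting it together: 10-iodododecanoic acid.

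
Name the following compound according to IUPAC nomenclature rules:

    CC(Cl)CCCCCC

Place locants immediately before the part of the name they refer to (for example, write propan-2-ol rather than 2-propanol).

The longest carbon chain is 8 atoms: the parent is octane.
Choose the numbering such that the substituent locant set {2} is lower than {7} at the first point of difference.
That gives a chloro group at C-2.
The name is 2-chlorooctane.

2-chlorooctane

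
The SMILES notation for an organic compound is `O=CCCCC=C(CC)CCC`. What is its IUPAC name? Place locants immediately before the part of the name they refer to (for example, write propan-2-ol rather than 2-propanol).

The longest carbon chain that includes the –CHO group and the multiple bond has 9 carbons, so the parent hydride is nonane.
An aldehyde (terminal –CHO) is the principal characteristic group, giving the suffix -al.
A C=C double bond in the chain gives the infix -ene-.
Number the chain so that the aldehyde carbon is C-1 by definition.
This places the double bond between C-5 and C-6; an ethyl group at C-6.
Assembling the pieces gives 6-ethylnon-5-enal.

6-ethylnon-5-enal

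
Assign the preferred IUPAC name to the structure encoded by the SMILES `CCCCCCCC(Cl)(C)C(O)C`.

The longest carbon chain that includes the –OH group has 10 carbons, so the parent hydride is decane.
An alcohol (–OH) is the principal characteristic group, giving the suffix -ol.
Choose the numbering such that numbering from this end puts the hydroxyl group at C-2 rather than C-9.
This places the hydroxyl at C-2; a chloro group at C-3; a methyl group at C-3.
The substituents are ordered alphabetically, ignoring any di-/tri- multipliers.
Assembling the pieces gives 3-chloro-3-methyldecan-2-ol.

3-chloro-3-methyldecan-2-ol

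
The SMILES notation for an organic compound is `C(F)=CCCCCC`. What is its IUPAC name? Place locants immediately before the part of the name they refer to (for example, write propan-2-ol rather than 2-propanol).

The longest chain bearing the multiple bond is 7 carbons long (heptane).
The chain contains a C=C double bond, so the unsaturation ending is -ene.
Number the chain so that numbering from this end puts the double bond at C-1 rather than C-6.
With this numbering: the double bond between C-1 and C-2; a fluoro group at C-1.
Putting it together: 1-fluorohept-1-ene.

1-fluorohept-1-ene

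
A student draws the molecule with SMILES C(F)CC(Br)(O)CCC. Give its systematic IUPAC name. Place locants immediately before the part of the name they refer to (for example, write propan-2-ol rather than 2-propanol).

3-bromo-1-fluorohexan-3-ol

Counting along the main chain through the –OH group gives 6 carbons: the parent is hexane.
An alcohol (–OH) is the principal characteristic group, giving the suffix -ol.
Choose the numbering such that numbering from this end puts the hydroxyl group at C-3 rather than C-4.
That gives the hydroxyl at C-3; a bromo group at C-3; a fluoro group at C-1.
Prefixes are listed alphabetically: bromo, fluoro.
The name is 3-bromo-1-fluorohexan-3-ol.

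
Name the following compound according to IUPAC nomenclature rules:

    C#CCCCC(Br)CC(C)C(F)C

6-bromo-9-fluoro-8-methyldec-1-yne

The longest carbon chain that includes the multiple bond has 10 carbons, so the parent hydride is decane.
The chain contains a C≡C triple bond, so the unsaturation ending is -yne.
Number the chain so that numbering from this end puts the triple bond at C-1 rather than C-9.
This places the triple bond between C-1 and C-2; a bromo group at C-6; a fluoro group at C-9; a methyl group at C-8.
Substituent prefixes are cited in alphabetical order (multiplying prefixes like di-/tri- are ignored for ordering).
Assembling the pieces gives 6-bromo-9-fluoro-8-methyldec-1-yne.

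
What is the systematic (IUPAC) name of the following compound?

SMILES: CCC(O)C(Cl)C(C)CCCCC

The longest chain bearing the –OH group is 10 carbons long (decane).
The highest-priority functional group is an alcohol (–OH), so the name ends in -ol.
The numbering direction is chosen so that numbering from this end puts the hydroxyl group at C-3 rather than C-8.
This places the hydroxyl at C-3; a chloro group at C-4; a methyl group at C-5.
Prefixes are listed alphabetically: chloro, methyl.
The name is 4-chloro-5-methyldecan-3-ol.

4-chloro-5-methyldecan-3-ol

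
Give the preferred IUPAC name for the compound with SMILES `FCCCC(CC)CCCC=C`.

The longest chain bearing the multiple bond is 9 carbons long (nonane).
A C=C double bond in the chain gives the infix -ene-.
Choose the numbering such that numbering from this end puts the double bond at C-1 rather than C-8.
This places the double bond between C-1 and C-2; an ethyl group at C-6; a fluoro group at C-9.
The substituents are ordered alphabetically, ignoring any di-/tri- multipliers.
Assembling the pieces gives 6-ethyl-9-fluoronon-1-ene.

6-ethyl-9-fluoronon-1-ene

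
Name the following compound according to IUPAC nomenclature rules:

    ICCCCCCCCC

The longest continuous carbon chain has 9 atoms, so the parent hydride is nonane.
Number the chain so that the substituent locant set {1} is lower than {9} at the first point of difference.
With this numbering: an iodo group at C-1.
Putting it together: 1-iodononane.

1-iodononane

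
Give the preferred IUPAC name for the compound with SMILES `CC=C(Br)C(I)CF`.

The longest carbon chain that includes the multiple bond has 5 carbons, so the parent hydride is pentane.
There is one C=C double bond, indicated by the ending -ene.
Number the chain so that numbering from this end puts the double bond at C-2 rather than C-3.
With this numbering: the double bond between C-2 and C-3; a bromo group at C-3; a fluoro group at C-5; an iodo group at C-4.
The substituents are ordered alphabetically, ignoring any di-/tri- multipliers.
The name is 3-bromo-5-fluoro-4-iodopent-2-ene.

3-bromo-5-fluoro-4-iodopent-2-ene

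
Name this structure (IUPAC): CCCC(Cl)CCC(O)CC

6-chlorononan-3-ol

The longest chain bearing the –OH group is 9 carbons long (nonane).
The principal characteristic group is an alcohol (–OH), named with the suffix -ol.
Number the chain so that numbering from this end puts the hydroxyl group at C-3 rather than C-7.
With this numbering: the hydroxyl at C-3; a chloro group at C-6.
The name is 6-chlorononan-3-ol.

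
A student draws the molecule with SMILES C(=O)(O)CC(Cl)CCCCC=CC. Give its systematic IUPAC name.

Counting along the main chain through the –COOH group and the multiple bond gives 10 carbons: the parent is decane.
A carboxylic acid (terminal –COOH) is the principal characteristic group, giving the suffix -oic acid.
The chain contains a C=C double bond, so the unsaturation ending is -ene.
Number the chain so that the carboxylic acid carbon is C-1 by definition.
That gives the double bond between C-8 and C-9; a chloro group at C-3.
Assembling the pieces gives 3-chlorodec-8-enoic acid.

3-chlorodec-8-enoic acid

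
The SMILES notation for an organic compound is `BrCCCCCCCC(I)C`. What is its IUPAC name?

1-bromo-8-iodononane

The longest continuous carbon chain has 9 atoms, so the parent hydride is nonane.
Choose the numbering such that the substituent locant set {1,8} is lower than {2,9} at the first point of difference.
With this numbering: a bromo group at C-1; an iodo group at C-8.
Prefixes are listed alphabetically: bromo, iodo.
Assembling the pieces gives 1-bromo-8-iodononane.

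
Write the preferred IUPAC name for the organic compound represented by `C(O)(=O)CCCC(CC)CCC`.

Counting along the main chain through the –COOH group gives 8 carbons: the parent is octane.
A carboxylic acid (terminal –COOH) is the principal characteristic group, giving the suffix -oic acid.
Choose the numbering such that the carboxylic acid carbon is C-1 by definition.
With this numbering: an ethyl group at C-5.
The name is 5-ethyloctanoic acid.

5-ethyloctanoic acid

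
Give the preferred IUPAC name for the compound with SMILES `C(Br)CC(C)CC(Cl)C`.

The parent chain contains 6 carbons (hexane).
Number the chain so that the substituent locant set {1,3,5} is lower than {2,4,6} at the first point of difference.
That gives a bromo group at C-1; a chloro group at C-5; a methyl group at C-3.
Prefixes are listed alphabetically: bromo, chloro, methyl.
Putting it together: 1-bromo-5-chloro-3-methylhexane.

1-bromo-5-chloro-3-methylhexane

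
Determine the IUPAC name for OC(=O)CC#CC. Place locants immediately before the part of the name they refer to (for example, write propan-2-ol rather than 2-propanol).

Counting along the main chain through the –COOH group and the multiple bond gives 5 carbons: the parent is pentane.
The highest-priority functional group is a carboxylic acid (terminal –COOH), so the name ends in -oic acid.
A C≡C triple bond in the chain gives the infix -yne-.
The numbering direction is chosen so that the carboxylic acid carbon is C-1 by definition.
That gives the triple bond between C-3 and C-4.
Assembling the pieces gives pent-3-ynoic acid.

pent-3-ynoic acid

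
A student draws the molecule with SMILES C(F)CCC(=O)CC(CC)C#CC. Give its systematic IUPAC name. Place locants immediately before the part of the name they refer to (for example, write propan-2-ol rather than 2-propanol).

The longest chain bearing the carbonyl and the multiple bond is 9 carbons long (nonane).
The highest-priority functional group is a ketone (C=O on an internal carbon), so the name ends in -one.
The chain contains a C≡C triple bond, so the unsaturation ending is -yne.
Number the chain so that numbering from this end puts the carbonyl group at C-4 rather than C-6.
With this numbering: the carbonyl at C-4; the triple bond between C-7 and C-8; an ethyl group at C-6; a fluoro group at C-1.
The substituents are ordered alphabetically, ignoring any di-/tri- multipliers.
Assembling the pieces gives 6-ethyl-1-fluoronon-7-yn-4-one.

6-ethyl-1-fluoronon-7-yn-4-one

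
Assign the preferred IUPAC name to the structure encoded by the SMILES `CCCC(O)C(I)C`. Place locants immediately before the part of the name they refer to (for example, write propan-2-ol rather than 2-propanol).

2-iodohexan-3-ol

The longest chain bearing the –OH group is 6 carbons long (hexane).
An alcohol (–OH) is the principal characteristic group, giving the suffix -ol.
Choose the numbering such that numbering from this end puts the hydroxyl group at C-3 rather than C-4.
This places the hydroxyl at C-3; an iodo group at C-2.
Assembling the pieces gives 2-iodohexan-3-ol.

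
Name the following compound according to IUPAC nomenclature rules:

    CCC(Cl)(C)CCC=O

The longest chain bearing the –CHO group is 6 carbons long (hexane).
An aldehyde (terminal –CHO) is the principal characteristic group, giving the suffix -al.
The numbering direction is chosen so that the aldehyde carbon is C-1 by definition.
That gives a chloro group at C-4; a methyl group at C-4.
The substituents are ordered alphabetically, ignoring any di-/tri- multipliers.
Assembling the pieces gives 4-chloro-4-methylhexanal.

4-chloro-4-methylhexanal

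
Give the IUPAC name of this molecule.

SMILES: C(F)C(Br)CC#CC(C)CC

The longest chain bearing the multiple bond is 8 carbons long (octane).
There is one C≡C triple bond, indicated by the ending -yne.
The numbering direction is chosen so that the substituent locant set {1,2,6} is lower than {3,7,8} at the first point of difference.
This places the triple bond between C-4 and C-5; a bromo group at C-2; a fluoro group at C-1; a methyl group at C-6.
The substituents are ordered alphabetically, ignoring any di-/tri- multipliers.
The name is 2-bromo-1-fluoro-6-methyloct-4-yne.

2-bromo-1-fluoro-6-methyloct-4-yne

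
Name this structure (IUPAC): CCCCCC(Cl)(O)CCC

4-chlorononan-4-ol

The longest chain bearing the –OH group is 9 carbons long (nonane).
An alcohol (–OH) is the principal characteristic group, giving the suffix -ol.
Number the chain so that numbering from this end puts the hydroxyl group at C-4 rather than C-6.
This places the hydroxyl at C-4; a chloro group at C-4.
The name is 4-chlorononan-4-ol.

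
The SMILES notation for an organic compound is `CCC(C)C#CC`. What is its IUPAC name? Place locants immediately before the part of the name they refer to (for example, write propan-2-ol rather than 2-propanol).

The longest carbon chain that includes the multiple bond has 6 carbons, so the parent hydride is hexane.
There is one C≡C triple bond, indicated by the ending -yne.
Number the chain so that numbering from this end puts the triple bond at C-2 rather than C-4.
With this numbering: the triple bond between C-2 and C-3; a methyl group at C-4.
Putting it together: 4-methylhex-2-yne.

4-methylhex-2-yne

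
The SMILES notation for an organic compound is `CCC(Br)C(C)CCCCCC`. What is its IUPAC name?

3-bromo-4-methyldecane

The parent chain contains 10 carbons (decane).
Number the chain so that the substituent locant set {3,4} is lower than {7,8} at the first point of difference.
That gives a bromo group at C-3; a methyl group at C-4.
Prefixes are listed alphabetically: bromo, methyl.
The name is 3-bromo-4-methyldecane.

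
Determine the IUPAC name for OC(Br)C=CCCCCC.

1-bromooct-2-en-1-ol

The longest carbon chain that includes the –OH group and the multiple bond has 8 carbons, so the parent hydride is octane.
The highest-priority functional group is an alcohol (–OH), so the name ends in -ol.
A C=C double bond in the chain gives the infix -ene-.
Choose the numbering such that numbering from this end puts the hydroxyl group at C-1 rather than C-8.
That gives the hydroxyl at C-1; the double bond between C-2 and C-3; a bromo group at C-1.
The name is 1-bromooct-2-en-1-ol.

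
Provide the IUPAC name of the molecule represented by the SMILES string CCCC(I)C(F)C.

2-fluoro-3-iodohexane

The parent chain contains 6 carbons (hexane).
The numbering direction is chosen so that the substituent locant set {2,3} is lower than {4,5} at the first point of difference.
This places a fluoro group at C-2; an iodo group at C-3.
Substituent prefixes are cited in alphabetical order (multiplying prefixes like di-/tri- are ignored for ordering).
The name is 2-fluoro-3-iodohexane.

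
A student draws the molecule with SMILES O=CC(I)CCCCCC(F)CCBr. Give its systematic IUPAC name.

The longest carbon chain that includes the –CHO group has 10 carbons, so the parent hydride is decane.
The highest-priority functional group is an aldehyde (terminal –CHO), so the name ends in -al.
Number the chain so that the aldehyde carbon is C-1 by definition.
This places a bromo group at C-10; a fluoro group at C-8; an iodo group at C-2.
Substituent prefixes are cited in alphabetical order (multiplying prefixes like di-/tri- are ignored for ordering).
The name is 10-bromo-8-fluoro-2-iododecanal.

10-bromo-8-fluoro-2-iododecanal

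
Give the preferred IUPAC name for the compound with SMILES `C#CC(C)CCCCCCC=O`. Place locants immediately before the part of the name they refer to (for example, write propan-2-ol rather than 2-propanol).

The longest carbon chain that includes the –CHO group and the multiple bond has 10 carbons, so the parent hydride is decane.
An aldehyde (terminal –CHO) is the principal characteristic group, giving the suffix -al.
There is one C≡C triple bond, indicated by the ending -yne.
Choose the numbering such that the aldehyde carbon is C-1 by definition.
This places the triple bond between C-9 and C-10; a methyl group at C-8.
Assembling the pieces gives 8-methyldec-9-ynal.

8-methyldec-9-ynal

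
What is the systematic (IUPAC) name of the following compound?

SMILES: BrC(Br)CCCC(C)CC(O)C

8,8-dibromo-4-methyloctan-2-ol

The longest carbon chain that includes the –OH group has 8 carbons, so the parent hydride is octane.
The principal characteristic group is an alcohol (–OH), named with the suffix -ol.
The numbering direction is chosen so that numbering from this end puts the hydroxyl group at C-2 rather than C-7.
With this numbering: the hydroxyl at C-2; two bromo groups at C-8; a methyl group at C-4.
Substituent prefixes are cited in alphabetical order (multiplying prefixes like di-/tri- are ignored for ordering).
Assembling the pieces gives 8,8-dibromo-4-methyloctan-2-ol.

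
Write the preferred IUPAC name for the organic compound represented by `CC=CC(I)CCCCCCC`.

The longest chain bearing the multiple bond is 11 carbons long (undecane).
There is one C=C double bond, indicated by the ending -ene.
The numbering direction is chosen so that numbering from this end puts the double bond at C-2 rather than C-9.
This places the double bond between C-2 and C-3; an iodo group at C-4.
Putting it together: 4-iodoundec-2-ene.

4-iodoundec-2-ene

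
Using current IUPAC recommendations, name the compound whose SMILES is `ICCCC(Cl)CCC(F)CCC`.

4-chloro-7-fluoro-1-iododecane

The parent chain contains 10 carbons (decane).
Choose the numbering such that the substituent locant set {1,4,7} is lower than {4,7,10} at the first point of difference.
That gives a chloro group at C-4; a fluoro group at C-7; an iodo group at C-1.
Prefixes are listed alphabetically: chloro, fluoro, iodo.
Putting it together: 4-chloro-7-fluoro-1-iododecane.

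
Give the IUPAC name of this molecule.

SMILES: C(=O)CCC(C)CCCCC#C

4-methyldec-9-ynal

The longest chain bearing the –CHO group and the multiple bond is 10 carbons long (decane).
The principal characteristic group is an aldehyde (terminal –CHO), named with the suffix -al.
The chain contains a C≡C triple bond, so the unsaturation ending is -yne.
Choose the numbering such that the aldehyde carbon is C-1 by definition.
That gives the triple bond between C-9 and C-10; a methyl group at C-4.
Assembling the pieces gives 4-methyldec-9-ynal.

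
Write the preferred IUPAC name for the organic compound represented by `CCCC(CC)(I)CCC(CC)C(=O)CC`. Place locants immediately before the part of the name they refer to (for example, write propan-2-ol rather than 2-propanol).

The longest carbon chain that includes the carbonyl has 10 carbons, so the parent hydride is decane.
A ketone (C=O on an internal carbon) is the principal characteristic group, giving the suffix -one.
Choose the numbering such that numbering from this end puts the carbonyl group at C-3 rather than C-8.
This places the carbonyl at C-3; ethyl groups at C-4 and C-7; an iodo group at C-7.
The substituents are ordered alphabetically, ignoring any di-/tri- multipliers.
The name is 4,7-diethyl-7-iododecan-3-one.

4,7-diethyl-7-iododecan-3-one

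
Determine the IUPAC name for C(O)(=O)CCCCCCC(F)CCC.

Counting along the main chain through the –COOH group gives 11 carbons: the parent is undecane.
A carboxylic acid (terminal –COOH) is the principal characteristic group, giving the suffix -oic acid.
The numbering direction is chosen so that the carboxylic acid carbon is C-1 by definition.
That gives a fluoro group at C-8.
Putting it together: 8-fluoroundecanoic acid.

8-fluoroundecanoic acid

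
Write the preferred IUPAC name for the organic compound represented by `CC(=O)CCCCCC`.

octan-2-one

The longest carbon chain that includes the carbonyl has 8 carbons, so the parent hydride is octane.
The principal characteristic group is a ketone (C=O on an internal carbon), named with the suffix -one.
Choose the numbering such that numbering from this end puts the carbonyl group at C-2 rather than C-7.
This places the carbonyl at C-2.
Putting it together: octan-2-one.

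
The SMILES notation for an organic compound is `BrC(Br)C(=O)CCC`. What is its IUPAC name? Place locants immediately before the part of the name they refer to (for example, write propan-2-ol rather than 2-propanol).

1,1-dibromopentan-2-one

The longest carbon chain that includes the carbonyl has 5 carbons, so the parent hydride is pentane.
A ketone (C=O on an internal carbon) is the principal characteristic group, giving the suffix -one.
Choose the numbering such that numbering from this end puts the carbonyl group at C-2 rather than C-4.
That gives the carbonyl at C-2; two bromo groups at C-1.
The name is 1,1-dibromopentan-2-one.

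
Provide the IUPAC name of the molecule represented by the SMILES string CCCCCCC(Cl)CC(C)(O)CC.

5-chloro-3-methylundecan-3-ol

The longest chain bearing the –OH group is 11 carbons long (undecane).
An alcohol (–OH) is the principal characteristic group, giving the suffix -ol.
The numbering direction is chosen so that numbering from this end puts the hydroxyl group at C-3 rather than C-9.
That gives the hydroxyl at C-3; a chloro group at C-5; a methyl group at C-3.
Substituent prefixes are cited in alphabetical order (multiplying prefixes like di-/tri- are ignored for ordering).
Assembling the pieces gives 5-chloro-3-methylundecan-3-ol.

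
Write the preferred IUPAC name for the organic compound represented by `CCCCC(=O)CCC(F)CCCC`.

The longest chain bearing the carbonyl is 12 carbons long (dodecane).
A ketone (C=O on an internal carbon) is the principal characteristic group, giving the suffix -one.
Choose the numbering such that numbering from this end puts the carbonyl group at C-5 rather than C-8.
That gives the carbonyl at C-5; a fluoro group at C-8.
Assembling the pieces gives 8-fluorododecan-5-one.

8-fluorododecan-5-one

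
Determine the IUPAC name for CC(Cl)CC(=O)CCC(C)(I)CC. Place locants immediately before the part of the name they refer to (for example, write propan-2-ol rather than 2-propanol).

The longest chain bearing the carbonyl is 9 carbons long (nonane).
A ketone (C=O on an internal carbon) is the principal characteristic group, giving the suffix -one.
Choose the numbering such that numbering from this end puts the carbonyl group at C-4 rather than C-6.
This places the carbonyl at C-4; a chloro group at C-2; an iodo group at C-7; a methyl group at C-7.
The substituents are ordered alphabetically, ignoring any di-/tri- multipliers.
Putting it together: 2-chloro-7-iodo-7-methylnonan-4-one.

2-chloro-7-iodo-7-methylnonan-4-one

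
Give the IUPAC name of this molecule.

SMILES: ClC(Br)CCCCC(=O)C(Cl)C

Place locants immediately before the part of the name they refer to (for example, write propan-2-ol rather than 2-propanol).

8-bromo-2,8-dichlorooctan-3-one

The longest chain bearing the carbonyl is 8 carbons long (octane).
The highest-priority functional group is a ketone (C=O on an internal carbon), so the name ends in -one.
Number the chain so that numbering from this end puts the carbonyl group at C-3 rather than C-6.
With this numbering: the carbonyl at C-3; a bromo group at C-8; chloro groups at C-2 and C-8.
The substituents are ordered alphabetically, ignoring any di-/tri- multipliers.
The name is 8-bromo-2,8-dichlorooctan-3-one.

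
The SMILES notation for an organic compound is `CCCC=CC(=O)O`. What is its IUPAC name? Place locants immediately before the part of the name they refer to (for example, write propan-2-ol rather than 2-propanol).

hex-2-enoic acid

Counting along the main chain through the –COOH group and the multiple bond gives 6 carbons: the parent is hexane.
The highest-priority functional group is a carboxylic acid (terminal –COOH), so the name ends in -oic acid.
A C=C double bond in the chain gives the infix -ene-.
Choose the numbering such that the carboxylic acid carbon is C-1 by definition.
With this numbering: the double bond between C-2 and C-3.
Assembling the pieces gives hex-2-enoic acid.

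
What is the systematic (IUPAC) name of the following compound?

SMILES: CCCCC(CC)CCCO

The longest carbon chain that includes the –OH group has 8 carbons, so the parent hydride is octane.
An alcohol (–OH) is the principal characteristic group, giving the suffix -ol.
The numbering direction is chosen so that numbering from this end puts the hydroxyl group at C-1 rather than C-8.
That gives the hydroxyl at C-1; an ethyl group at C-4.
The name is 4-ethyloctan-1-ol.

4-ethyloctan-1-ol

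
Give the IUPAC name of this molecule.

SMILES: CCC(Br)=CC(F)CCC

Counting along the main chain through the multiple bond gives 8 carbons: the parent is octane.
A C=C double bond in the chain gives the infix -ene-.
Choose the numbering such that numbering from this end puts the double bond at C-3 rather than C-5.
With this numbering: the double bond between C-3 and C-4; a bromo group at C-3; a fluoro group at C-5.
Prefixes are listed alphabetically: bromo, fluoro.
Assembling the pieces gives 3-bromo-5-fluorooct-3-ene.

3-bromo-5-fluorooct-3-ene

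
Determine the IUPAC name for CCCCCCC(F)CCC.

4-fluorodecane

The longest carbon chain is 10 atoms: the parent is decane.
The numbering direction is chosen so that the substituent locant set {4} is lower than {7} at the first point of difference.
With this numbering: a fluoro group at C-4.
The name is 4-fluorodecane.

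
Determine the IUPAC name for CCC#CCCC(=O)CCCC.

The longest chain bearing the carbonyl and the multiple bond is 11 carbons long (undecane).
The principal characteristic group is a ketone (C=O on an internal carbon), named with the suffix -one.
A C≡C triple bond in the chain gives the infix -yne-.
Number the chain so that numbering from this end puts the carbonyl group at C-5 rather than C-7.
This places the carbonyl at C-5; the triple bond between C-8 and C-9.
The name is undec-8-yn-5-one.

undec-8-yn-5-one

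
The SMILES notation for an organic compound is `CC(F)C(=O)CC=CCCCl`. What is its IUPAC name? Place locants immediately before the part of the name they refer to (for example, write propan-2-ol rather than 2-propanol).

The longest carbon chain that includes the carbonyl and the multiple bond has 8 carbons, so the parent hydride is octane.
A ketone (C=O on an internal carbon) is the principal characteristic group, giving the suffix -one.
There is one C=C double bond, indicated by the ending -ene.
Number the chain so that numbering from this end puts the carbonyl group at C-3 rather than C-6.
That gives the carbonyl at C-3; the double bond between C-5 and C-6; a chloro group at C-8; a fluoro group at C-2.
Prefixes are listed alphabetically: chloro, fluoro.
Putting it together: 8-chloro-2-fluorooct-5-en-3-one.

8-chloro-2-fluorooct-5-en-3-one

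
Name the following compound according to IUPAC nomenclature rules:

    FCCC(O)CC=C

1-fluorohex-5-en-3-ol

The longest chain bearing the –OH group and the multiple bond is 6 carbons long (hexane).
An alcohol (–OH) is the principal characteristic group, giving the suffix -ol.
There is one C=C double bond, indicated by the ending -ene.
Choose the numbering such that numbering from this end puts the hydroxyl group at C-3 rather than C-4.
That gives the hydroxyl at C-3; the double bond between C-5 and C-6; a fluoro group at C-1.
The name is 1-fluorohex-5-en-3-ol.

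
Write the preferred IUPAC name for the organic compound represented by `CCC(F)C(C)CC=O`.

Counting along the main chain through the –CHO group gives 6 carbons: the parent is hexane.
The principal characteristic group is an aldehyde (terminal –CHO), named with the suffix -al.
Number the chain so that the aldehyde carbon is C-1 by definition.
That gives a fluoro group at C-4; a methyl group at C-3.
Substituent prefixes are cited in alphabetical order (multiplying prefixes like di-/tri- are ignored for ordering).
Assembling the pieces gives 4-fluoro-3-methylhexanal.

4-fluoro-3-methylhexanal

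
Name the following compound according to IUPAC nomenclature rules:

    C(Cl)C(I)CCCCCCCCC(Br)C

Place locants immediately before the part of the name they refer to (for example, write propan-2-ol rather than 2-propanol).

11-bromo-1-chloro-2-iodododecane

The parent chain contains 12 carbons (dodecane).
Choose the numbering such that the substituent locant set {1,2,11} is lower than {2,11,12} at the first point of difference.
With this numbering: a bromo group at C-11; a chloro group at C-1; an iodo group at C-2.
Prefixes are listed alphabetically: bromo, chloro, iodo.
Putting it together: 11-bromo-1-chloro-2-iodododecane.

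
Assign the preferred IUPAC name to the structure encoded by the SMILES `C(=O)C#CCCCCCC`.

non-2-ynal

The longest chain bearing the –CHO group and the multiple bond is 9 carbons long (nonane).
An aldehyde (terminal –CHO) is the principal characteristic group, giving the suffix -al.
A C≡C triple bond in the chain gives the infix -yne-.
Number the chain so that the aldehyde carbon is C-1 by definition.
With this numbering: the triple bond between C-2 and C-3.
Assembling the pieces gives non-2-ynal.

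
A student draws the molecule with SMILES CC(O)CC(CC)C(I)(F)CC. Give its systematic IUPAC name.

The longest chain bearing the –OH group is 7 carbons long (heptane).
The principal characteristic group is an alcohol (–OH), named with the suffix -ol.
The numbering direction is chosen so that numbering from this end puts the hydroxyl group at C-2 rather than C-6.
With this numbering: the hydroxyl at C-2; an ethyl group at C-4; a fluoro group at C-5; an iodo group at C-5.
Substituent prefixes are cited in alphabetical order (multiplying prefixes like di-/tri- are ignored for ordering).
Putting it together: 4-ethyl-5-fluoro-5-iodoheptan-2-ol.

4-ethyl-5-fluoro-5-iodoheptan-2-ol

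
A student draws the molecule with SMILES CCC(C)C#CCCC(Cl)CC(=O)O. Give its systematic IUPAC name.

3-chloro-8-methyldec-6-ynoic acid

The longest chain bearing the –COOH group and the multiple bond is 10 carbons long (decane).
The highest-priority functional group is a carboxylic acid (terminal –COOH), so the name ends in -oic acid.
There is one C≡C triple bond, indicated by the ending -yne.
Choose the numbering such that the carboxylic acid carbon is C-1 by definition.
This places the triple bond between C-6 and C-7; a chloro group at C-3; a methyl group at C-8.
The substituents are ordered alphabetically, ignoring any di-/tri- multipliers.
Assembling the pieces gives 3-chloro-8-methyldec-6-ynoic acid.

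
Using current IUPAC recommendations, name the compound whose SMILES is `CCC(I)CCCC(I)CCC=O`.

The longest carbon chain that includes the –CHO group has 10 carbons, so the parent hydride is decane.
The principal characteristic group is an aldehyde (terminal –CHO), named with the suffix -al.
The numbering direction is chosen so that the aldehyde carbon is C-1 by definition.
That gives iodo groups at C-4 and C-8.
Putting it together: 4,8-diiododecanal.

4,8-diiododecanal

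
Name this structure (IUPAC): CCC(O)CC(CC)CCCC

5-ethylnonan-3-ol

Counting along the main chain through the –OH group gives 9 carbons: the parent is nonane.
An alcohol (–OH) is the principal characteristic group, giving the suffix -ol.
The numbering direction is chosen so that numbering from this end puts the hydroxyl group at C-3 rather than C-7.
That gives the hydroxyl at C-3; an ethyl group at C-5.
Assembling the pieces gives 5-ethylnonan-3-ol.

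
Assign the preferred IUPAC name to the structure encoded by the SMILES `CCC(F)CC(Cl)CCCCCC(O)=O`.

Counting along the main chain through the –COOH group gives 11 carbons: the parent is undecane.
The highest-priority functional group is a carboxylic acid (terminal –COOH), so the name ends in -oic acid.
Number the chain so that the carboxylic acid carbon is C-1 by definition.
This places a chloro group at C-7; a fluoro group at C-9.
Prefixes are listed alphabetically: chloro, fluoro.
The name is 7-chloro-9-fluoroundecanoic acid.

7-chloro-9-fluoroundecanoic acid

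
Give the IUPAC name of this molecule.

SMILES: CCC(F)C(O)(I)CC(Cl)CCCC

6-chloro-3-fluoro-4-iododecan-4-ol

Counting along the main chain through the –OH group gives 10 carbons: the parent is decane.
An alcohol (–OH) is the principal characteristic group, giving the suffix -ol.
Choose the numbering such that numbering from this end puts the hydroxyl group at C-4 rather than C-7.
With this numbering: the hydroxyl at C-4; a chloro group at C-6; a fluoro group at C-3; an iodo group at C-4.
Prefixes are listed alphabetically: chloro, fluoro, iodo.
Assembling the pieces gives 6-chloro-3-fluoro-4-iododecan-4-ol.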